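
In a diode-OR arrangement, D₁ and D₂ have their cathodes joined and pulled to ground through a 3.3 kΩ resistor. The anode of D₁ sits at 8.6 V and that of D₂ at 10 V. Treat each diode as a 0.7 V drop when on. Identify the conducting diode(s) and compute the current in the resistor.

Only D₂ conducts; I_R ≈ 2.8 mA

Assume both conduct. Then node N would need to be at both 8.6−0.7 = 7.9 V and 10−0.7 = 9.3 V, which is impossible.
Assume only D₂ conducts: V_N = 10 − 0.7 = 9.3 V, so I_R = 9.3/3.3 = 2.82 mA.
Check D₁: its anode-to-cathode voltage is 8.6 − 9.3 = -0.7 V < 0.7 V, so it is off. The assumption is consistent.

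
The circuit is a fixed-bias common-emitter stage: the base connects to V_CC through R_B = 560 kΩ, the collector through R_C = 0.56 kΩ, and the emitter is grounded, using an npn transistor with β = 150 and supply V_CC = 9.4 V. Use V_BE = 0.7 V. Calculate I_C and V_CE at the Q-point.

Base loop: V_CC = I_B·R_B + V_BE, so I_B = (9.4 − 0.7)/560 kΩ = 0.0155 mA.
In the active region I_C = β·I_B = 150 × 0.0155 = 2.33 mA.
Collector loop: V_CE = V_CC − I_C·R_C = 9.4 − 2.33×0.56 = 8.1 V.
Since V_CE = 8.1 V > V_CE(sat) ≈ 0.2 V, the transistor is in the active region as assumed.

I_C ≈ 2.3 mA, V_CE ≈ 8.1 V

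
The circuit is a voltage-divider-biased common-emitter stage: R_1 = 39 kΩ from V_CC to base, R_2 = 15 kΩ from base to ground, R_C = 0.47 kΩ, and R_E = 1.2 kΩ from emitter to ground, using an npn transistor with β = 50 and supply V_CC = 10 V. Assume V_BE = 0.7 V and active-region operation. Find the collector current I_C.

Thevenize the base divider: V_Th = V_CC·R_2/(R_1+R_2) = 10×15/54 = 2.78 V, R_Th = R_1‖R_2 = 10.8 kΩ.
Base-emitter loop: V_Th = I_B·R_Th + V_BE + (β+1)I_B·R_E, so I_B = (2.78 − 0.7) / (10.8 + 51×1.2) = 0.0288 mA.
I_C = β·I_B = 50×0.0288 = 1.44 mA, and I_E = (β+1)I_B = 1.47 mA.
V_CE = V_CC − I_C·R_C − I_E·R_E = 10 − 1.44×0.47 − 1.47×1.2 = 7.56 V.
V_CE = 7.56 V > 0.2 V confirms active-region operation.

I_C ≈ 1.4 mA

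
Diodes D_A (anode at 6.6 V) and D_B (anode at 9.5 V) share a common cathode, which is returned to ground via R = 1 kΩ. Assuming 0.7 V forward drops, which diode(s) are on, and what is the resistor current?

Only D_B conducts; I_R ≈ 8.8 mA

Assume both conduct. Then node N would need to be at both 6.6−0.7 = 5.9 V and 9.5−0.7 = 8.8 V, which is impossible.
Assume only D_B conducts: V_N = 9.5 − 0.7 = 8.8 V, so I_R = 8.8/1 = 8.8 mA.
Check D_A: its anode-to-cathode voltage is 6.6 − 8.8 = -2.2 V < 0.7 V, so it is off. The assumption is consistent.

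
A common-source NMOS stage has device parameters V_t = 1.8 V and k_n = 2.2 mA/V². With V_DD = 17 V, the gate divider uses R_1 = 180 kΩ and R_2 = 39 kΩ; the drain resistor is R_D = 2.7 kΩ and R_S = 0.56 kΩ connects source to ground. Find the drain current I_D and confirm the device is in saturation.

V_G = V_DD·R_2/(R_1+R_2) = 17×39/219 = 3.03 V.
Assume saturation: I_D = (k_n/2)(V_GS − V_t)² with V_GS = V_G − I_D·R_S = 3.03 − 0.56·I_D.
Substituting gives 0.345·I_D² − 2.51·I_D + 1.66 = 0, with roots I_D = 0.734 or 6.55 mA.
The root I_D = 6.55 mA gives V_GS = -0.64 V ≤ V_t, so take I_D = 0.734 mA.
Then V_GS = 2.62 V and V_DS = V_DD − I_D(R_D+R_S) = 17 − 0.734×3.26 = 14.6 V.
Saturation requires V_DS ≥ V_GS − V_t = 0.817 V; 14.6 ≥ 0.817 ✓.

I_D ≈ 0.73 mA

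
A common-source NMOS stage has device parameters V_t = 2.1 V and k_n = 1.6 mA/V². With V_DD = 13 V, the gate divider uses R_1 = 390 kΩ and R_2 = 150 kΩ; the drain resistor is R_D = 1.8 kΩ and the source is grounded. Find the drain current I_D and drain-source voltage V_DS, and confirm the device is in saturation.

I_D ≈ 1.8 mA, V_DS ≈ 9.7 V

V_G = V_DD·R_2/(R_1+R_2) = 13×150/540 = 3.61 V. With the source grounded, V_GS = V_G = 3.61 V.
Assume saturation: I_D = (k_n/2)(V_GS − V_t)² = (1.6/2)×(3.61 − 2.1)² = 0.8×1.51² = 1.83 mA.
V_DS = V_DD − I_D·R_D = 13 − 1.83×1.8 = 9.71 V.
Saturation requires V_DS ≥ V_GS − V_t = 1.51 V; 9.71 ≥ 1.51 ✓.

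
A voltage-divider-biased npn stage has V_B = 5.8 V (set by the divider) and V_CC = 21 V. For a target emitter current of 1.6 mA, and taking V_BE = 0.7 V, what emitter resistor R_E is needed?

R_E ≈ 3.2 kΩ

V_E = V_B − V_BE = 5.8 − 0.7 = 5.1 V.
R_E = V_E / I_E = 5.1 / 1.6 = 3.19 kΩ.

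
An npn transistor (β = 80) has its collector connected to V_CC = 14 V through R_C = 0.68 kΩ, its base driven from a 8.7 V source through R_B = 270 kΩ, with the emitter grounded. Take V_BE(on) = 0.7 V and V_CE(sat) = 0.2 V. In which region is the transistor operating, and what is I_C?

Assume active. Base-emitter loop: I_B = (V_BB − V_BE)/R_B = (8.7 − 0.7)/270 = 0.0296 mA.
I_C = β·I_B = 80×0.0296 = 2.37 mA.
V_CE = V_CC − I_C·R_C = 14 − 2.37×0.68 = 12.4 V > V_CE(sat), so the active-region assumption holds.

active; I_C ≈ 2.4 mA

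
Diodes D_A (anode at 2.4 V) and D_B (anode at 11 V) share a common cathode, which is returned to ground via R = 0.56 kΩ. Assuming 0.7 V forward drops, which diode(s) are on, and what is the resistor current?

Assume both conduct. Then node N would need to be at both 2.4−0.7 = 1.7 V and 11−0.7 = 10.3 V, which is impossible.
Assume only D_B conducts: V_N = 11 − 0.7 = 10.3 V, so I_R = 10.3/0.56 = 18.4 mA.
Check D_A: its anode-to-cathode voltage is 2.4 − 10.3 = -7.9 V < 0.7 V, so it is off. The assumption is consistent.

Only D_B conducts; I_R ≈ 18 mA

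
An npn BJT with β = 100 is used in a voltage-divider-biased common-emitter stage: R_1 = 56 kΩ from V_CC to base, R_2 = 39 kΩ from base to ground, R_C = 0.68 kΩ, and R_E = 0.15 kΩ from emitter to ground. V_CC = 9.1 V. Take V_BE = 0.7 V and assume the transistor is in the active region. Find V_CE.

V_CE ≈ 2.5 V

Thevenize the base divider: V_Th = V_CC·R_2/(R_1+R_2) = 9.1×39/95 = 3.74 V, R_Th = R_1‖R_2 = 23 kΩ.
Base-emitter loop: V_Th = I_B·R_Th + V_BE + (β+1)I_B·R_E, so I_B = (3.74 − 0.7) / (23 + 101×0.15) = 0.0796 mA.
I_C = β·I_B = 100×0.0796 = 7.96 mA, and I_E = (β+1)I_B = 8.04 mA.
V_CE = V_CC − I_C·R_C − I_E·R_E = 9.1 − 7.96×0.68 − 8.04×0.15 = 2.48 V.
V_CE = 2.48 V > 0.2 V confirms active-region operation.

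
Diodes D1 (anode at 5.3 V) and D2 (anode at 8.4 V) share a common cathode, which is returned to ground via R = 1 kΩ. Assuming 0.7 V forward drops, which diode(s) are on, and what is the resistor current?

Only D2 conducts; I_R ≈ 7.7 mA

Assume both conduct. Then node N would need to be at both 5.3−0.7 = 4.6 V and 8.4−0.7 = 7.7 V, which is impossible.
Assume only D2 conducts: V_N = 8.4 − 0.7 = 7.7 V, so I_R = 7.7/1 = 7.7 mA.
Check D1: its anode-to-cathode voltage is 5.3 − 7.7 = -2.4 V < 0.7 V, so it is off. The assumption is consistent.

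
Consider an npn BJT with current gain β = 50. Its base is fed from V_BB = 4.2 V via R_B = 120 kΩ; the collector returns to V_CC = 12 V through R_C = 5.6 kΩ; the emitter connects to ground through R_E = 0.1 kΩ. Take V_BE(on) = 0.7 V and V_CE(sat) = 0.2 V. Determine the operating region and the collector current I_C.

active; I_C ≈ 1.4 mA

Assume active. Base-emitter loop: I_B = (V_BB − V_BE)/(R_B + (β+1)R_E) = (4.2 − 0.7)/(120 + 51×0.1) = 0.028 mA.
I_C = β·I_B = 50×0.028 = 1.4 mA.
V_CE = V_CC − I_C·R_C − I_E·R_E = 12 − 1.4×5.6 − 1.43×0.1 = 4.02 V > V_CE(sat), so the active-region assumption holds.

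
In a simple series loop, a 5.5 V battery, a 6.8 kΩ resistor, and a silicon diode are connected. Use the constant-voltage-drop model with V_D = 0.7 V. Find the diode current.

I ≈ 0.71 mA

KVL around the loop: 5.5 = V_D + I·R = 0.7 + I × 6.8 kΩ.
So I = (5.5 − 0.7) / 6.8 kΩ = 4.8 / 6.8 = 0.706 mA.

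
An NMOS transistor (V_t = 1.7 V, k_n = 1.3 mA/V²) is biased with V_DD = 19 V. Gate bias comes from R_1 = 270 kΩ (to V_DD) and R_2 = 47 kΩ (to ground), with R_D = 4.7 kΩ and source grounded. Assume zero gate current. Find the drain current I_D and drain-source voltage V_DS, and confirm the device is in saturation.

I_D ≈ 0.81 mA, V_DS ≈ 15 V

V_G = V_DD·R_2/(R_1+R_2) = 19×47/317 = 2.82 V. With the source grounded, V_GS = V_G = 2.82 V.
Assume saturation: I_D = (k_n/2)(V_GS − V_t)² = (1.3/2)×(2.82 − 1.7)² = 0.65×1.12² = 0.811 mA.
V_DS = V_DD − I_D·R_D = 19 − 0.811×4.7 = 15.2 V.
Saturation requires V_DS ≥ V_GS − V_t = 1.12 V; 15.2 ≥ 1.12 ✓.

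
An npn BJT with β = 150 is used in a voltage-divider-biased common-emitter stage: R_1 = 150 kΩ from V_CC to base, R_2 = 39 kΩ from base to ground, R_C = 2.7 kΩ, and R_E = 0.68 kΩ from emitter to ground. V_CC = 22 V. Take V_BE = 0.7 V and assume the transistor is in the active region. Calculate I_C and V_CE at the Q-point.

I_C ≈ 4.3 mA, V_CE ≈ 7.4 V

Thevenize the base divider: V_Th = V_CC·R_2/(R_1+R_2) = 22×39/189 = 4.54 V, R_Th = R_1‖R_2 = 31 kΩ.
Base-emitter loop: V_Th = I_B·R_Th + V_BE + (β+1)I_B·R_E, so I_B = (4.54 − 0.7) / (31 + 151×0.68) = 0.0287 mA.
I_C = β·I_B = 150×0.0287 = 4.31 mA, and I_E = (β+1)I_B = 4.34 mA.
V_CE = V_CC − I_C·R_C − I_E·R_E = 22 − 4.31×2.7 − 4.34×0.68 = 7.41 V.
V_CE = 7.41 V > 0.2 V confirms active-region operation.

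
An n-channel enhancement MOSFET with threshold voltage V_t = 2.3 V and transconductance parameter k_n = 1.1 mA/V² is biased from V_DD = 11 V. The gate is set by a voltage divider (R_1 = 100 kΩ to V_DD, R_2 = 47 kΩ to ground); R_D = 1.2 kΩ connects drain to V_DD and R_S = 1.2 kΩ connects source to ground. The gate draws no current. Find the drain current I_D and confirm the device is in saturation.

V_G = V_DD·R_2/(R_1+R_2) = 11×47/147 = 3.52 V.
Assume saturation: I_D = (k_n/2)(V_GS − V_t)² with V_GS = V_G − I_D·R_S = 3.52 − 1.2·I_D.
Substituting gives 0.792·I_D² − 2.61·I_D + 0.815 = 0, with roots I_D = 0.35 or 2.94 mA.
The root I_D = 2.94 mA gives V_GS = -0.0125 V ≤ V_t, so take I_D = 0.35 mA.
Then V_GS = 3.1 V and V_DS = V_DD − I_D(R_D+R_S) = 11 − 0.35×2.4 = 10.2 V.
Saturation requires V_DS ≥ V_GS − V_t = 0.797 V; 10.2 ≥ 0.797 ✓.

I_D ≈ 0.35 mA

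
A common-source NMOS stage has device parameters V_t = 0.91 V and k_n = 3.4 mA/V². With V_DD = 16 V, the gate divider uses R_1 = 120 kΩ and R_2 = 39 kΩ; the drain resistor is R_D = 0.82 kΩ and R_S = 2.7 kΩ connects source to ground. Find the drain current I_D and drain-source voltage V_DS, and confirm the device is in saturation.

I_D ≈ 0.85 mA, V_DS ≈ 13 V

V_G = V_DD·R_2/(R_1+R_2) = 16×39/159 = 3.92 V.
Assume saturation: I_D = (k_n/2)(V_GS − V_t)² with V_GS = V_G − I_D·R_S = 3.92 − 2.7·I_D.
Substituting gives 12.4·I_D² − 28.7·I_D + 15.4 = 0, with roots I_D = 0.854 or 1.46 mA.
The root I_D = 1.46 mA gives V_GS = -0.0166 V ≤ V_t, so take I_D = 0.854 mA.
Then V_GS = 1.62 V and V_DS = V_DD − I_D(R_D+R_S) = 16 − 0.854×3.52 = 13 V.
Saturation requires V_DS ≥ V_GS − V_t = 0.709 V; 13 ≥ 0.709 ✓.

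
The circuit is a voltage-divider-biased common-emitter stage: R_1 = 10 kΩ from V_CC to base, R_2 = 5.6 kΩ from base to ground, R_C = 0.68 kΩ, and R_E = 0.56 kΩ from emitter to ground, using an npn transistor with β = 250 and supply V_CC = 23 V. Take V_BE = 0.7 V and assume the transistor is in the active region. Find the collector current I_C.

I_C ≈ 13 mA

Thevenize the base divider: V_Th = V_CC·R_2/(R_1+R_2) = 23×5.6/15.6 = 8.26 V, R_Th = R_1‖R_2 = 3.59 kΩ.
Base-emitter loop: V_Th = I_B·R_Th + V_BE + (β+1)I_B·R_E, so I_B = (8.26 − 0.7) / (3.59 + 251×0.56) = 0.0524 mA.
I_C = β·I_B = 250×0.0524 = 13.1 mA, and I_E = (β+1)I_B = 13.2 mA.
V_CE = V_CC − I_C·R_C − I_E·R_E = 23 − 13.1×0.68 − 13.2×0.56 = 6.72 V.
V_CE = 6.72 V > 0.2 V confirms active-region operation.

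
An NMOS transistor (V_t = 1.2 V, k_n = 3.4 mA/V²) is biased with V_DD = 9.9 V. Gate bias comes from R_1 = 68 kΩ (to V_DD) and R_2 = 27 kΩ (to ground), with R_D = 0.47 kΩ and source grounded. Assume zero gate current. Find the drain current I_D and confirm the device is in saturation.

V_G = V_DD·R_2/(R_1+R_2) = 9.9×27/95 = 2.81 V. With the source grounded, V_GS = V_G = 2.81 V.
Assume saturation: I_D = (k_n/2)(V_GS − V_t)² = (3.4/2)×(2.81 − 1.2)² = 1.7×1.61² = 4.43 mA.
V_DS = V_DD − I_D·R_D = 9.9 − 4.43×0.47 = 7.82 V.
Saturation requires V_DS ≥ V_GS − V_t = 1.61 V; 7.82 ≥ 1.61 ✓.

I_D ≈ 4.4 mA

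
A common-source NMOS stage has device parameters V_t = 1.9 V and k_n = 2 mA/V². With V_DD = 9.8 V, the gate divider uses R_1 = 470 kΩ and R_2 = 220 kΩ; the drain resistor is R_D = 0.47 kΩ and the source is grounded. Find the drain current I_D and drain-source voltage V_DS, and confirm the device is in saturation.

I_D ≈ 1.5 mA, V_DS ≈ 9.1 V

V_G = V_DD·R_2/(R_1+R_2) = 9.8×220/690 = 3.12 V. With the source grounded, V_GS = V_G = 3.12 V.
Assume saturation: I_D = (k_n/2)(V_GS − V_t)² = (2/2)×(3.12 − 1.9)² = 1×1.22² = 1.5 mA.
V_DS = V_DD − I_D·R_D = 9.8 − 1.5×0.47 = 9.1 V.
Saturation requires V_DS ≥ V_GS − V_t = 1.22 V; 9.1 ≥ 1.22 ✓.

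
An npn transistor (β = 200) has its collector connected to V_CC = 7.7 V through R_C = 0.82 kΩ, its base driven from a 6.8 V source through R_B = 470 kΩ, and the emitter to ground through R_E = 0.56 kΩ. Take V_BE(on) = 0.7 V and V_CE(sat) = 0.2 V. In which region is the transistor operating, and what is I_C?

active; I_C ≈ 2.1 mA

Assume active. Base-emitter loop: I_B = (V_BB − V_BE)/(R_B + (β+1)R_E) = (6.8 − 0.7)/(470 + 201×0.56) = 0.0105 mA.
I_C = β·I_B = 200×0.0105 = 2.09 mA.
V_CE = V_CC − I_C·R_C − I_E·R_E = 7.7 − 2.09×0.82 − 2.1×0.56 = 4.8 V > V_CE(sat), so the active-region assumption holds.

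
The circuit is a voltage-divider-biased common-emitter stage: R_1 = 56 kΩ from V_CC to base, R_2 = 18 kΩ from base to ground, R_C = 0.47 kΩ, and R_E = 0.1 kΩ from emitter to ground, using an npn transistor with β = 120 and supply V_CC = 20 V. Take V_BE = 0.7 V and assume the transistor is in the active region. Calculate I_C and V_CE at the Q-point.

Thevenize the base divider: V_Th = V_CC·R_2/(R_1+R_2) = 20×18/74 = 4.86 V, R_Th = R_1‖R_2 = 13.6 kΩ.
Base-emitter loop: V_Th = I_B·R_Th + V_BE + (β+1)I_B·R_E, so I_B = (4.86 − 0.7) / (13.6 + 121×0.1) = 0.162 mA.
I_C = β·I_B = 120×0.162 = 19.4 mA, and I_E = (β+1)I_B = 19.6 mA.
V_CE = V_CC − I_C·R_C − I_E·R_E = 20 − 19.4×0.47 − 19.6×0.1 = 8.91 V.
V_CE = 8.91 V > 0.2 V confirms active-region operation.

I_C ≈ 19 mA, V_CE ≈ 8.9 V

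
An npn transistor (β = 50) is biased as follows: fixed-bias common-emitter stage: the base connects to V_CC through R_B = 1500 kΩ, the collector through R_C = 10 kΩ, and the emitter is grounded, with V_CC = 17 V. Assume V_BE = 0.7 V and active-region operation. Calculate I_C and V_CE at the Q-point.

I_C ≈ 0.54 mA, V_CE ≈ 12 V

Base loop: V_CC = I_B·R_B + V_BE, so I_B = (17 − 0.7)/1500 kΩ = 0.0109 mA.
In the active region I_C = β·I_B = 50 × 0.0109 = 0.543 mA.
Collector loop: V_CE = V_CC − I_C·R_C = 17 − 0.543×10 = 11.6 V.
Since V_CE = 11.6 V > V_CE(sat) ≈ 0.2 V, the transistor is in the active region as assumed.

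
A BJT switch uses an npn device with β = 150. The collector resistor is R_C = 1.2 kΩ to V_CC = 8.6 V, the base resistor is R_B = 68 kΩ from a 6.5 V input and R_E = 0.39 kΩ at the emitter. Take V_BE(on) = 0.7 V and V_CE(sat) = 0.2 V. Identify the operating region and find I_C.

Assume active: I_B = (6.5 − 0.7)/(68 + 151×0.39) = 0.0457 mA, I_C = β·I_B = 6.86 mA.
Then V_CE = 8.6 − 6.86×1.2 − 6.9×0.39 = -2.32 V < 0.2 V — the active assumption fails.
Re-solve with V_CE = 0.2 V. KCL at the emitter: V_E/R_E = (V_BB−0.7−V_E)/R_B + (V_CC−0.2−V_E)/R_C, giving V_E = 2.08 V.
I_C = (V_CC − 0.2 − V_E)/R_C = (8.4 − 2.08)/1.2 = 5.27 mA.
Check: I_B = (5.8 − 2.08)/68 = 0.0548 mA, and β·I_B = 8.21 mA > I_C, confirming saturation.

saturation; I_C ≈ 5.3 mA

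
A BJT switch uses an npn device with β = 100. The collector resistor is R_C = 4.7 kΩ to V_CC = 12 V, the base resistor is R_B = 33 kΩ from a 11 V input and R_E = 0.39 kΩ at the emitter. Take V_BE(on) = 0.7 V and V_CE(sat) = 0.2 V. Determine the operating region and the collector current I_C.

saturation; I_C ≈ 2.3 mA

Assume active: I_B = (11 − 0.7)/(33 + 101×0.39) = 0.142 mA, I_C = β·I_B = 14.2 mA.
Then V_CE = 12 − 14.2×4.7 − 14.4×0.39 = -60.5 V < 0.2 V — the active assumption fails.
Re-solve with V_CE = 0.2 V. KCL at the emitter: V_E/R_E = (V_BB−0.7−V_E)/R_B + (V_CC−0.2−V_E)/R_C, giving V_E = 1.01 V.
I_C = (V_CC − 0.2 − V_E)/R_C = (11.8 − 1.01)/4.7 = 2.3 mA.
Check: I_B = (10.3 − 1.01)/33 = 0.282 mA, and β·I_B = 28.2 mA > I_C, confirming saturation.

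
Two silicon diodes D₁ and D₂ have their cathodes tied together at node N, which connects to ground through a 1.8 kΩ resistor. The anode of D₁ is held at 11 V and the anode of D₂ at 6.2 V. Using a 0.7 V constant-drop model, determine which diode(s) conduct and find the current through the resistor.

Assume both conduct. Then node N would need to be at both 11−0.7 = 10.3 V and 6.2−0.7 = 5.5 V, which is impossible.
Assume only D₁ conducts: V_N = 11 − 0.7 = 10.3 V, so I_R = 10.3/1.8 = 5.72 mA.
Check D₂: its anode-to-cathode voltage is 6.2 − 10.3 = -4.1 V < 0.7 V, so it is off. The assumption is consistent.

Only D₁ conducts; I_R ≈ 5.7 mA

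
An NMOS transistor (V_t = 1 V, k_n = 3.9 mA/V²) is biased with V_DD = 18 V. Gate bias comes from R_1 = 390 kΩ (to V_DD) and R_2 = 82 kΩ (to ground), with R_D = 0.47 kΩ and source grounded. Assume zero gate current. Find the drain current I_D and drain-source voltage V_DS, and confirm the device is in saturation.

I_D ≈ 8.8 mA, V_DS ≈ 14 V

V_G = V_DD·R_2/(R_1+R_2) = 18×82/472 = 3.13 V. With the source grounded, V_GS = V_G = 3.13 V.
Assume saturation: I_D = (k_n/2)(V_GS − V_t)² = (3.9/2)×(3.13 − 1)² = 1.95×2.13² = 8.82 mA.
V_DS = V_DD − I_D·R_D = 18 − 8.82×0.47 = 13.9 V.
Saturation requires V_DS ≥ V_GS − V_t = 2.13 V; 13.9 ≥ 2.13 ✓.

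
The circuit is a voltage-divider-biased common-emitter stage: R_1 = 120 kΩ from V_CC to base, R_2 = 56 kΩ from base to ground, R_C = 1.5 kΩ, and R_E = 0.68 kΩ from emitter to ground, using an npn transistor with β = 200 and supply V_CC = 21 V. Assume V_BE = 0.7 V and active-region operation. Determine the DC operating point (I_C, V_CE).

Thevenize the base divider: V_Th = V_CC·R_2/(R_1+R_2) = 21×56/176 = 6.68 V, R_Th = R_1‖R_2 = 38.2 kΩ.
Base-emitter loop: V_Th = I_B·R_Th + V_BE + (β+1)I_B·R_E, so I_B = (6.68 − 0.7) / (38.2 + 201×0.68) = 0.0342 mA.
I_C = β·I_B = 200×0.0342 = 6.84 mA, and I_E = (β+1)I_B = 6.88 mA.
V_CE = V_CC − I_C·R_C − I_E·R_E = 21 − 6.84×1.5 − 6.88×0.68 = 6.06 V.
V_CE = 6.06 V > 0.2 V confirms active-region operation.

I_C ≈ 6.8 mA, V_CE ≈ 6.1 V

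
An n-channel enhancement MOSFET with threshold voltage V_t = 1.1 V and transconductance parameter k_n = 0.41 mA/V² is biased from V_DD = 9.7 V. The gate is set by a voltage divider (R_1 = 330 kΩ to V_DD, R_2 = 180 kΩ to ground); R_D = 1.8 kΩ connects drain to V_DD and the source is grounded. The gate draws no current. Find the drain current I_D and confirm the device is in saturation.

I_D ≈ 1.1 mA

V_G = V_DD·R_2/(R_1+R_2) = 9.7×180/510 = 3.42 V. With the source grounded, V_GS = V_G = 3.42 V.
Assume saturation: I_D = (k_n/2)(V_GS − V_t)² = (0.41/2)×(3.42 − 1.1)² = 0.205×2.32² = 1.11 mA.
V_DS = V_DD − I_D·R_D = 9.7 − 1.11×1.8 = 7.71 V.
Saturation requires V_DS ≥ V_GS − V_t = 2.32 V; 7.71 ≥ 2.32 ✓.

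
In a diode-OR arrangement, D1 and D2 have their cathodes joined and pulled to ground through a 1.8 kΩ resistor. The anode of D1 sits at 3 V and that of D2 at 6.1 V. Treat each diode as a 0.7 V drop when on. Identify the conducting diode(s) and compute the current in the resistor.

Assume both conduct. Then node N would need to be at both 3−0.7 = 2.3 V and 6.1−0.7 = 5.4 V, which is impossible.
Assume only D2 conducts: V_N = 6.1 − 0.7 = 5.4 V, so I_R = 5.4/1.8 = 3 mA.
Check D1: its anode-to-cathode voltage is 3 − 5.4 = -2.4 V < 0.7 V, so it is off. The assumption is consistent.

Only D2 conducts; I_R ≈ 3 mA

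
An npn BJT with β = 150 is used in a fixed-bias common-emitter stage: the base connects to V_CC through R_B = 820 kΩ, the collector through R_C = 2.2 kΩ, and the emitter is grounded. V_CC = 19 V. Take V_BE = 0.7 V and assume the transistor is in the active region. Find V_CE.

Base loop: V_CC = I_B·R_B + V_BE, so I_B = (19 − 0.7)/820 kΩ = 0.0223 mA.
In the active region I_C = β·I_B = 150 × 0.0223 = 3.35 mA.
Collector loop: V_CE = V_CC − I_C·R_C = 19 − 3.35×2.2 = 11.6 V.
Since V_CE = 11.6 V > V_CE(sat) ≈ 0.2 V, the transistor is in the active region as assumed.

V_CE ≈ 12 V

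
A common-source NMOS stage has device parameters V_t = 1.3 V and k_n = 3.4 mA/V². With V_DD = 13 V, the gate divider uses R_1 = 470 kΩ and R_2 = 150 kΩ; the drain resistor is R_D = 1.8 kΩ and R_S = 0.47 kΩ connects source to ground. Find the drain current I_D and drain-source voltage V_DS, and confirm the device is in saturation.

I_D ≈ 1.8 mA, V_DS ≈ 9 V

V_G = V_DD·R_2/(R_1+R_2) = 13×150/620 = 3.15 V.
Assume saturation: I_D = (k_n/2)(V_GS − V_t)² with V_GS = V_G − I_D·R_S = 3.15 − 0.47·I_D.
Substituting gives 0.376·I_D² − 3.95·I_D + 5.79 = 0, with roots I_D = 1.76 or 8.75 mA.
The root I_D = 8.75 mA gives V_GS = -0.969 V ≤ V_t, so take I_D = 1.76 mA.
Then V_GS = 2.32 V and V_DS = V_DD − I_D(R_D+R_S) = 13 − 1.76×2.27 = 9 V.
Saturation requires V_DS ≥ V_GS − V_t = 1.02 V; 9 ≥ 1.02 ✓.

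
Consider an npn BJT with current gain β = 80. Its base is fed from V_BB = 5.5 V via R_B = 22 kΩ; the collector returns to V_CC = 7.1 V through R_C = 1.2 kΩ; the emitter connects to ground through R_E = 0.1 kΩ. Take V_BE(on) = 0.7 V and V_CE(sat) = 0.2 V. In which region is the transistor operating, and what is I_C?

saturation; I_C ≈ 5.3 mA

Assume active: I_B = (5.5 − 0.7)/(22 + 81×0.1) = 0.159 mA, I_C = β·I_B = 12.8 mA.
Then V_CE = 7.1 − 12.8×1.2 − 12.9×0.1 = -9.5 V < 0.2 V — the active assumption fails.
Re-solve with V_CE = 0.2 V. KCL at the emitter: V_E/R_E = (V_BB−0.7−V_E)/R_B + (V_CC−0.2−V_E)/R_C, giving V_E = 0.549 V.
I_C = (V_CC − 0.2 − V_E)/R_C = (6.9 − 0.549)/1.2 = 5.29 mA.
Check: I_B = (4.8 − 0.549)/22 = 0.193 mA, and β·I_B = 15.5 mA > I_C, confirming saturation.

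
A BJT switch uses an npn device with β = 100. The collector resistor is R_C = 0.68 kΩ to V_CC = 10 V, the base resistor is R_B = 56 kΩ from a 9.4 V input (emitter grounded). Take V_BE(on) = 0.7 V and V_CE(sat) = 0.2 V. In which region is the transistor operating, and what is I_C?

Assume active: I_B = (9.4 − 0.7)/56 = 0.155 mA, giving I_C = β·I_B = 15.5 mA.
But then V_CE = 10 − 15.5×0.68 = -0.564 V < V_CE(sat) = 0.2 V — impossible in the active region.
So the transistor is saturated. With V_CE = 0.2 V, I_C = (V_CC − 0.2)/R_C = 9.8/0.68 = 14.4 mA.
Check: β·I_B = 15.5 mA > I_C = 14.4 mA, confirming saturation.

saturation; I_C ≈ 14 mA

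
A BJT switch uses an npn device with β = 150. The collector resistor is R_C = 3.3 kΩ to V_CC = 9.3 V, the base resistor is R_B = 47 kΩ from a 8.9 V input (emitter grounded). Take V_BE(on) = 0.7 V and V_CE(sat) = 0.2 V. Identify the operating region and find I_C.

saturation; I_C ≈ 2.8 mA

Assume active: I_B = (8.9 − 0.7)/47 = 0.174 mA, giving I_C = β·I_B = 26.2 mA.
But then V_CE = 9.3 − 26.2×3.3 = -77.1 V < V_CE(sat) = 0.2 V — impossible in the active region.
So the transistor is saturated. With V_CE = 0.2 V, I_C = (V_CC − 0.2)/R_C = 9.1/3.3 = 2.76 mA.
Check: β·I_B = 26.2 mA > I_C = 2.76 mA, confirming saturation.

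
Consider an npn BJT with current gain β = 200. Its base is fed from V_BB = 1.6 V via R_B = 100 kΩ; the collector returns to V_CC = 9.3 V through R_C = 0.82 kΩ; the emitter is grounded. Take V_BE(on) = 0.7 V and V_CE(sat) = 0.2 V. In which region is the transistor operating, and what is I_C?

active; I_C ≈ 1.8 mA

Assume active. Base-emitter loop: I_B = (V_BB − V_BE)/R_B = (1.6 − 0.7)/100 = 0.009 mA.
I_C = β·I_B = 200×0.009 = 1.8 mA.
V_CE = V_CC − I_C·R_C = 9.3 − 1.8×0.82 = 7.82 V > V_CE(sat), so the active-region assumption holds.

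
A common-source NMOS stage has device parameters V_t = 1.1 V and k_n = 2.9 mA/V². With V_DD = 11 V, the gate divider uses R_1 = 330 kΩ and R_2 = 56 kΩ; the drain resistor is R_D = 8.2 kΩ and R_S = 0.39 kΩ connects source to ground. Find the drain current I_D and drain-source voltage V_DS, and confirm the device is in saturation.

I_D ≈ 0.24 mA, V_DS ≈ 9 V

V_G = V_DD·R_2/(R_1+R_2) = 11×56/386 = 1.6 V.
Assume saturation: I_D = (k_n/2)(V_GS − V_t)² with V_GS = V_G − I_D·R_S = 1.6 − 0.39·I_D.
Substituting gives 0.221·I_D² − 1.56·I_D + 0.357 = 0, with roots I_D = 0.236 or 6.84 mA.
The root I_D = 6.84 mA gives V_GS = -1.07 V ≤ V_t, so take I_D = 0.236 mA.
Then V_GS = 1.5 V and V_DS = V_DD − I_D(R_D+R_S) = 11 − 0.236×8.59 = 8.97 V.
Saturation requires V_DS ≥ V_GS − V_t = 0.404 V; 8.97 ≥ 0.404 ✓.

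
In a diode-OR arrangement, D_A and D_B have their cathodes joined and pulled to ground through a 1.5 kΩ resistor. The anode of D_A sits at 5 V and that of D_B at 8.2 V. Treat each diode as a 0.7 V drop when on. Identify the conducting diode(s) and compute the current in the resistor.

Only D_B conducts; I_R ≈ 5 mA

Assume both conduct. Then node N would need to be at both 5−0.7 = 4.3 V and 8.2−0.7 = 7.5 V, which is impossible.
Assume only D_B conducts: V_N = 8.2 − 0.7 = 7.5 V, so I_R = 7.5/1.5 = 5 mA.
Check D_A: its anode-to-cathode voltage is 5 − 7.5 = -2.5 V < 0.7 V, so it is off. The assumption is consistent.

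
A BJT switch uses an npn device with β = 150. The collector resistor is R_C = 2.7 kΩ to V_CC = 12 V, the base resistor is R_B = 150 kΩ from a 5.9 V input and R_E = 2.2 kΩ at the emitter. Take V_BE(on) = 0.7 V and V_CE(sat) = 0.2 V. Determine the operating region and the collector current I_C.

Assume active. Base-emitter loop: I_B = (V_BB − V_BE)/(R_B + (β+1)R_E) = (5.9 − 0.7)/(150 + 151×2.2) = 0.0108 mA.
I_C = β·I_B = 150×0.0108 = 1.62 mA.
V_CE = V_CC − I_C·R_C − I_E·R_E = 12 − 1.62×2.7 − 1.63×2.2 = 4.05 V > V_CE(sat), so the active-region assumption holds.

active; I_C ≈ 1.6 mA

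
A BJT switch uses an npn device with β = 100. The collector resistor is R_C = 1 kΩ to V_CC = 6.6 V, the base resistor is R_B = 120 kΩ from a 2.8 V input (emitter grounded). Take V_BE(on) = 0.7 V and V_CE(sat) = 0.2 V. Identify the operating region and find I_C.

active; I_C ≈ 1.7 mA

Assume active. Base-emitter loop: I_B = (V_BB − V_BE)/R_B = (2.8 − 0.7)/120 = 0.0175 mA.
I_C = β·I_B = 100×0.0175 = 1.75 mA.
V_CE = V_CC − I_C·R_C = 6.6 − 1.75×1 = 4.85 V > V_CE(sat), so the active-region assumption holds.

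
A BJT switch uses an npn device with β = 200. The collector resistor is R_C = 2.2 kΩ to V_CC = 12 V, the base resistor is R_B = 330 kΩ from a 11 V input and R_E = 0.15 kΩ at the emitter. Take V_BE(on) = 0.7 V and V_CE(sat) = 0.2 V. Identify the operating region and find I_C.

saturation; I_C ≈ 5 mA

Assume active: I_B = (11 − 0.7)/(330 + 201×0.15) = 0.0286 mA, I_C = β·I_B = 5.72 mA.
Then V_CE = 12 − 5.72×2.2 − 5.75×0.15 = -1.45 V < 0.2 V — the active assumption fails.
Re-solve with V_CE = 0.2 V. KCL at the emitter: V_E/R_E = (V_BB−0.7−V_E)/R_B + (V_CC−0.2−V_E)/R_C, giving V_E = 0.757 V.
I_C = (V_CC − 0.2 − V_E)/R_C = (11.8 − 0.757)/2.2 = 5.02 mA.
Check: I_B = (10.3 − 0.757)/330 = 0.0289 mA, and β·I_B = 5.78 mA > I_C, confirming saturation.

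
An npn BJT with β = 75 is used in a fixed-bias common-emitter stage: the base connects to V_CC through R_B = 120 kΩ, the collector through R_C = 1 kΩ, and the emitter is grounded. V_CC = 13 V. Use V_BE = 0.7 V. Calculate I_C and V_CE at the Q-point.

I_C ≈ 7.7 mA, V_CE ≈ 5.3 V

Base loop: V_CC = I_B·R_B + V_BE, so I_B = (13 − 0.7)/120 kΩ = 0.103 mA.
In the active region I_C = β·I_B = 75 × 0.103 = 7.69 mA.
Collector loop: V_CE = V_CC − I_C·R_C = 13 − 7.69×1 = 5.31 V.
Since V_CE = 5.31 V > V_CE(sat) ≈ 0.2 V, the transistor is in the active region as assumed.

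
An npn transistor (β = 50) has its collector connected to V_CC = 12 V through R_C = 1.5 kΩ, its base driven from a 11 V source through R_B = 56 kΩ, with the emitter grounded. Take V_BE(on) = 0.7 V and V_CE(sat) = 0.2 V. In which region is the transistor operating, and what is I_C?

saturation; I_C ≈ 7.9 mA

Assume active: I_B = (11 − 0.7)/56 = 0.184 mA, giving I_C = β·I_B = 9.2 mA.
But then V_CE = 12 − 9.2×1.5 = -1.79 V < V_CE(sat) = 0.2 V — impossible in the active region.
So the transistor is saturated. With V_CE = 0.2 V, I_C = (V_CC − 0.2)/R_C = 11.8/1.5 = 7.87 mA.
Check: β·I_B = 9.2 mA > I_C = 7.87 mA, confirming saturation.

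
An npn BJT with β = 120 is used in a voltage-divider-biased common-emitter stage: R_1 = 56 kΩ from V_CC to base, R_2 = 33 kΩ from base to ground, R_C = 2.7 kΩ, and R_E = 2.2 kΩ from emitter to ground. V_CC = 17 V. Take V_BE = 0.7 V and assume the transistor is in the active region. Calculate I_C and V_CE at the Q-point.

I_C ≈ 2.3 mA, V_CE ≈ 5.5 V

Thevenize the base divider: V_Th = V_CC·R_2/(R_1+R_2) = 17×33/89 = 6.3 V, R_Th = R_1‖R_2 = 20.8 kΩ.
Base-emitter loop: V_Th = I_B·R_Th + V_BE + (β+1)I_B·R_E, so I_B = (6.3 − 0.7) / (20.8 + 121×2.2) = 0.0195 mA.
I_C = β·I_B = 120×0.0195 = 2.34 mA, and I_E = (β+1)I_B = 2.36 mA.
V_CE = V_CC − I_C·R_C − I_E·R_E = 17 − 2.34×2.7 − 2.36×2.2 = 5.48 V.
V_CE = 5.48 V > 0.2 V confirms active-region operation.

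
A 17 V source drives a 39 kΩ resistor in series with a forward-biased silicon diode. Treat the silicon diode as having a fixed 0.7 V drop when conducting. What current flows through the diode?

KVL around the loop: 17 = V_D + I·R = 0.7 + I × 39 kΩ.
So I = (17 − 0.7) / 39 kΩ = 16.3 / 39 = 0.418 mA.

I ≈ 0.42 mA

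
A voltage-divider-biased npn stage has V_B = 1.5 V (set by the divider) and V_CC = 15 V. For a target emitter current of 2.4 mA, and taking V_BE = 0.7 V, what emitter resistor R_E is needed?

V_E = V_B − V_BE = 1.5 − 0.7 = 0.8 V.
R_E = V_E / I_E = 0.8 / 2.4 = 0.333 kΩ.

R_E ≈ 0.33 kΩ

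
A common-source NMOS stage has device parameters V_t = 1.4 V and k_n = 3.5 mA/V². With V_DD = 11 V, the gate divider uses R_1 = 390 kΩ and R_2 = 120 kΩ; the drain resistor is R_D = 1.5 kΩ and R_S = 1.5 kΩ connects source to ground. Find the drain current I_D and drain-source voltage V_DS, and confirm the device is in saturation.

I_D ≈ 0.45 mA, V_DS ≈ 9.6 V

V_G = V_DD·R_2/(R_1+R_2) = 11×120/510 = 2.59 V.
Assume saturation: I_D = (k_n/2)(V_GS − V_t)² with V_GS = V_G − I_D·R_S = 2.59 − 1.5·I_D.
Substituting gives 3.94·I_D² − 7.24·I_D + 2.47 = 0, with roots I_D = 0.453 or 1.39 mA.
The root I_D = 1.39 mA gives V_GS = 0.51 V ≤ V_t, so take I_D = 0.453 mA.
Then V_GS = 1.91 V and V_DS = V_DD − I_D(R_D+R_S) = 11 − 0.453×3 = 9.64 V.
Saturation requires V_DS ≥ V_GS − V_t = 0.509 V; 9.64 ≥ 0.509 ✓.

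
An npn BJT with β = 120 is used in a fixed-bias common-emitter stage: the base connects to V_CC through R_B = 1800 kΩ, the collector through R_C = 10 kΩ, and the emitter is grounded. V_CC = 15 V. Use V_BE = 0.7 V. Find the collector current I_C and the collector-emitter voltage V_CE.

Base loop: V_CC = I_B·R_B + V_BE, so I_B = (15 − 0.7)/1800 kΩ = 0.00794 mA.
In the active region I_C = β·I_B = 120 × 0.00794 = 0.953 mA.
Collector loop: V_CE = V_CC − I_C·R_C = 15 − 0.953×10 = 5.47 V.
Since V_CE = 5.47 V > V_CE(sat) ≈ 0.2 V, the transistor is in the active region as assumed.

I_C ≈ 0.95 mA, V_CE ≈ 5.5 V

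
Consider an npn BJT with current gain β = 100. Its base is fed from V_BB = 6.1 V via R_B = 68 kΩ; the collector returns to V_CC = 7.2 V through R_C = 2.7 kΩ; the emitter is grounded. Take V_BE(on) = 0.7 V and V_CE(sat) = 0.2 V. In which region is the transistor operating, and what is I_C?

saturation; I_C ≈ 2.6 mA

Assume active: I_B = (6.1 − 0.7)/68 = 0.0794 mA, giving I_C = β·I_B = 7.94 mA.
But then V_CE = 7.2 − 7.94×2.7 = -14.2 V < V_CE(sat) = 0.2 V — impossible in the active region.
So the transistor is saturated. With V_CE = 0.2 V, I_C = (V_CC − 0.2)/R_C = 7/2.7 = 2.59 mA.
Check: β·I_B = 7.94 mA > I_C = 2.59 mA, confirming saturation.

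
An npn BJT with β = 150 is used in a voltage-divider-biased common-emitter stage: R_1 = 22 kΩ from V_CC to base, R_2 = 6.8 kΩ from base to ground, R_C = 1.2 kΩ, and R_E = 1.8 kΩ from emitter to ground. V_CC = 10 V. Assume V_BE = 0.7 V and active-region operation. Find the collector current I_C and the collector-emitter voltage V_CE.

Thevenize the base divider: V_Th = V_CC·R_2/(R_1+R_2) = 10×6.8/28.8 = 2.36 V, R_Th = R_1‖R_2 = 5.19 kΩ.
Base-emitter loop: V_Th = I_B·R_Th + V_BE + (β+1)I_B·R_E, so I_B = (2.36 − 0.7) / (5.19 + 151×1.8) = 0.006 mA.
I_C = β·I_B = 150×0.006 = 0.9 mA, and I_E = (β+1)I_B = 0.906 mA.
V_CE = V_CC − I_C·R_C − I_E·R_E = 10 − 0.9×1.2 − 0.906×1.8 = 7.29 V.
V_CE = 7.29 V > 0.2 V confirms active-region operation.

I_C ≈ 0.9 mA, V_CE ≈ 7.3 V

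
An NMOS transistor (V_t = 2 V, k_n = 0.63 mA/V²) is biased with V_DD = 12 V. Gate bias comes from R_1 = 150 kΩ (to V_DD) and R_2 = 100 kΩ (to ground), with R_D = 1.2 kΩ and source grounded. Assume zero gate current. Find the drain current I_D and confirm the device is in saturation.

V_G = V_DD·R_2/(R_1+R_2) = 12×100/250 = 4.8 V. With the source grounded, V_GS = V_G = 4.8 V.
Assume saturation: I_D = (k_n/2)(V_GS − V_t)² = (0.63/2)×(4.8 − 2)² = 0.315×2.8² = 2.47 mA.
V_DS = V_DD − I_D·R_D = 12 − 2.47×1.2 = 9.04 V.
Saturation requires V_DS ≥ V_GS − V_t = 2.8 V; 9.04 ≥ 2.8 ✓.

I_D ≈ 2.5 mA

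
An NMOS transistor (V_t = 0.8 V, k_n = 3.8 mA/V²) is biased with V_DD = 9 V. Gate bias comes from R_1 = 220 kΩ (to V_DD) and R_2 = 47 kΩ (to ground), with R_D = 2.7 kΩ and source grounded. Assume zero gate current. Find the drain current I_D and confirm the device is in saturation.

I_D ≈ 1.2 mA

V_G = V_DD·R_2/(R_1+R_2) = 9×47/267 = 1.58 V. With the source grounded, V_GS = V_G = 1.58 V.
Assume saturation: I_D = (k_n/2)(V_GS − V_t)² = (3.8/2)×(1.58 − 0.8)² = 1.9×0.784² = 1.17 mA.
V_DS = V_DD − I_D·R_D = 9 − 1.17×2.7 = 5.84 V.
Saturation requires V_DS ≥ V_GS − V_t = 0.784 V; 5.84 ≥ 0.784 ✓.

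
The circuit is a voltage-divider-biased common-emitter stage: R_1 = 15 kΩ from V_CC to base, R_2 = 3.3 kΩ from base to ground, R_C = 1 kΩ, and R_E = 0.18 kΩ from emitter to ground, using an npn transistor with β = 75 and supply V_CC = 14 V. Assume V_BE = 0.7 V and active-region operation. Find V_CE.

V_CE ≈ 4.1 V

Thevenize the base divider: V_Th = V_CC·R_2/(R_1+R_2) = 14×3.3/18.3 = 2.52 V, R_Th = R_1‖R_2 = 2.7 kΩ.
Base-emitter loop: V_Th = I_B·R_Th + V_BE + (β+1)I_B·R_E, so I_B = (2.52 − 0.7) / (2.7 + 76×0.18) = 0.111 mA.
I_C = β·I_B = 75×0.111 = 8.35 mA, and I_E = (β+1)I_B = 8.46 mA.
V_CE = V_CC − I_C·R_C − I_E·R_E = 14 − 8.35×1 − 8.46×0.18 = 4.12 V.
V_CE = 4.12 V > 0.2 V confirms active-region operation.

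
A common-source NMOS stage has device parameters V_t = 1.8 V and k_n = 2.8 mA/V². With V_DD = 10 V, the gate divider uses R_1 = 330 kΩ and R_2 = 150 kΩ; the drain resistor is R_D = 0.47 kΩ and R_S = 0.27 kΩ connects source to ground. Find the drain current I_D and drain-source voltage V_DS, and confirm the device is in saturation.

V_G = V_DD·R_2/(R_1+R_2) = 10×150/480 = 3.12 V.
Assume saturation: I_D = (k_n/2)(V_GS − V_t)² with V_GS = V_G − I_D·R_S = 3.12 − 0.27·I_D.
Substituting gives 0.102·I_D² − 2·I_D + 2.46 = 0, with roots I_D = 1.32 or 18.3 mA.
The root I_D = 18.3 mA gives V_GS = -1.82 V ≤ V_t, so take I_D = 1.32 mA.
Then V_GS = 2.77 V and V_DS = V_DD − I_D(R_D+R_S) = 10 − 1.32×0.74 = 9.03 V.
Saturation requires V_DS ≥ V_GS − V_t = 0.97 V; 9.03 ≥ 0.97 ✓.

I_D ≈ 1.3 mA, V_DS ≈ 9 V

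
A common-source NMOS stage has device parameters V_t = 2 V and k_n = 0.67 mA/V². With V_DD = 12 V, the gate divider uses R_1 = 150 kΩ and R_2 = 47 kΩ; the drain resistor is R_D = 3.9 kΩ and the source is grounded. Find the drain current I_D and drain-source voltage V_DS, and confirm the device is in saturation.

V_G = V_DD·R_2/(R_1+R_2) = 12×47/197 = 2.86 V. With the source grounded, V_GS = V_G = 2.86 V.
Assume saturation: I_D = (k_n/2)(V_GS − V_t)² = (0.67/2)×(2.86 − 2)² = 0.335×0.863² = 0.249 mA.
V_DS = V_DD − I_D·R_D = 12 − 0.249×3.9 = 11 V.
Saturation requires V_DS ≥ V_GS − V_t = 0.863 V; 11 ≥ 0.863 ✓.

I_D ≈ 0.25 mA, V_DS ≈ 11 V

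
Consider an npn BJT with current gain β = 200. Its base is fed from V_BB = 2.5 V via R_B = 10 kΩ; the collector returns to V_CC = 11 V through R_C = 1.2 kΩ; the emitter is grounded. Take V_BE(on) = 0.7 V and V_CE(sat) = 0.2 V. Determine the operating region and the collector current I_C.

Assume active: I_B = (2.5 − 0.7)/10 = 0.18 mA, giving I_C = β·I_B = 36 mA.
But then V_CE = 11 − 36×1.2 = -32.2 V < V_CE(sat) = 0.2 V — impossible in the active region.
So the transistor is saturated. With V_CE = 0.2 V, I_C = (V_CC − 0.2)/R_C = 10.8/1.2 = 9 mA.
Check: β·I_B = 36 mA > I_C = 9 mA, confirming saturation.

saturation; I_C ≈ 9 mA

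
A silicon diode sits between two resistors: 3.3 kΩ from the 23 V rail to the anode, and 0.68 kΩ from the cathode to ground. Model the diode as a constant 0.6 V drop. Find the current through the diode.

I ≈ 5.6 mA

The two resistors are in series with the diode, so KVL gives 23 = I·3.3 + 0.6 + I·0.68.
I = (23 − 0.6) / (3.3 + 0.68) kΩ = 22.4 / 3.98 = 5.63 mA.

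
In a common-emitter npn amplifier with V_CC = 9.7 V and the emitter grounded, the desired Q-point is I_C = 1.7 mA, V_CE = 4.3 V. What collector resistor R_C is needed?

R_C ≈ 3.2 kΩ

Collector loop: V_CC = I_C·R_C + V_CE.
R_C = (V_CC − V_CE)/I_C = (9.7 − 4.3)/1.7 = 3.18 kΩ.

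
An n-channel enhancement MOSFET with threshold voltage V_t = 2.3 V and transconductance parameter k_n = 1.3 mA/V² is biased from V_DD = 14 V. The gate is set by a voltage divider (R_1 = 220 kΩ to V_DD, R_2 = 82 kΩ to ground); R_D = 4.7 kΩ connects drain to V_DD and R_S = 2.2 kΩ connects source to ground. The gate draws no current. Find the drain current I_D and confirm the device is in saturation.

I_D ≈ 0.35 mA

V_G = V_DD·R_2/(R_1+R_2) = 14×82/302 = 3.8 V.
Assume saturation: I_D = (k_n/2)(V_GS − V_t)² with V_GS = V_G − I_D·R_S = 3.8 − 2.2·I_D.
Substituting gives 3.15·I_D² − 5.29·I_D + 1.47 = 0, with roots I_D = 0.349 or 1.33 mA.
The root I_D = 1.33 mA gives V_GS = 0.868 V ≤ V_t, so take I_D = 0.349 mA.
Then V_GS = 3.03 V and V_DS = V_DD − I_D(R_D+R_S) = 14 − 0.349×6.9 = 11.6 V.
Saturation requires V_DS ≥ V_GS − V_t = 0.733 V; 11.6 ≥ 0.733 ✓.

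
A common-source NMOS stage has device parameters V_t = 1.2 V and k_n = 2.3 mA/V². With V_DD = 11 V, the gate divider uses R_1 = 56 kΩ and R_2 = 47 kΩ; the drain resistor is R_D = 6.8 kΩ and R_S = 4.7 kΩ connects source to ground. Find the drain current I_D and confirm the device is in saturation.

I_D ≈ 0.65 mA

V_G = V_DD·R_2/(R_1+R_2) = 11×47/103 = 5.02 V.
Assume saturation: I_D = (k_n/2)(V_GS − V_t)² with V_GS = V_G − I_D·R_S = 5.02 − 4.7·I_D.
Substituting gives 25.4·I_D² − 42.3·I_D + 16.8 = 0, with roots I_D = 0.652 or 1.01 mA.
The root I_D = 1.01 mA gives V_GS = 0.262 V ≤ V_t, so take I_D = 0.652 mA.
Then V_GS = 1.95 V and V_DS = V_DD − I_D(R_D+R_S) = 11 − 0.652×11.5 = 3.5 V.
Saturation requires V_DS ≥ V_GS − V_t = 0.753 V; 3.5 ≥ 0.753 ✓.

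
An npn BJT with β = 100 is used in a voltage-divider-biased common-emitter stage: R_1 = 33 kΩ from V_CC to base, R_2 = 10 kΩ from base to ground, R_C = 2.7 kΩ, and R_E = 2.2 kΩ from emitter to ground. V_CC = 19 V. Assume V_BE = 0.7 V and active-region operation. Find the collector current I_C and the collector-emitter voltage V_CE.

Thevenize the base divider: V_Th = V_CC·R_2/(R_1+R_2) = 19×10/43 = 4.42 V, R_Th = R_1‖R_2 = 7.67 kΩ.
Base-emitter loop: V_Th = I_B·R_Th + V_BE + (β+1)I_B·R_E, so I_B = (4.42 − 0.7) / (7.67 + 101×2.2) = 0.0162 mA.
I_C = β·I_B = 100×0.0162 = 1.62 mA, and I_E = (β+1)I_B = 1.63 mA.
V_CE = V_CC − I_C·R_C − I_E·R_E = 19 − 1.62×2.7 − 1.63×2.2 = 11 V.
V_CE = 11 V > 0.2 V confirms active-region operation.

I_C ≈ 1.6 mA, V_CE ≈ 11 V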